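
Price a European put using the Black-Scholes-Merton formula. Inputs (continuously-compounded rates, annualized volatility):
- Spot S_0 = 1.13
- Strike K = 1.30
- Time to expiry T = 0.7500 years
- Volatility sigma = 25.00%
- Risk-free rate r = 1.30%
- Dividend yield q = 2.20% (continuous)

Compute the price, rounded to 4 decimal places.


Answer: Price = 0.2141

Derivation:
d1 = (ln(S/K) + (r - q + 0.5*sigma^2) * T) / (sigma * sqrt(T)) = -0.57023330
d2 = d1 - sigma * sqrt(T) = -0.78673965
exp(-rT) = 0.99029738; exp(-qT) = 0.98363538
P = K * exp(-rT) * N(-d2) - S_0 * exp(-qT) * N(-d1)
N(-d1) = 0.71574026; N(-d2) = 0.78428286
P = 1.3000 * 0.99029738 * 0.78428286 - 1.1300 * 0.98363538 * 0.71574026 = 0.2141


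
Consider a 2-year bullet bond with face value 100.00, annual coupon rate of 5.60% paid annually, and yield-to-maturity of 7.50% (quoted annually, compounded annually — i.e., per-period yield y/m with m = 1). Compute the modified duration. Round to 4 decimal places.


Answer: Modified duration = 1.8103

Derivation:
Coupon per period c = face * coupon_rate / m = 5.600000
Periods per year m = 1; per-period yield y/m = 0.075000
Number of cashflows N = 2
Cashflows (t years, CF_t, discount factor 1/(1+y/m)^(m*t), PV):
  t = 1.0000: CF_t = 5.600000, DF = 0.930233, PV = 5.209302
  t = 2.0000: CF_t = 105.600000, DF = 0.865333, PV = 91.379124
Price P = sum_t PV_t = 96.588426
First compute Macaulay numerator sum_t t * PV_t:
  t * PV_t at t = 1.0000: 5.209302
  t * PV_t at t = 2.0000: 182.758248
Macaulay duration D = 187.967550 / 96.588426 = 1.946067
Modified duration = D / (1 + y/m) = 1.946067 / (1 + 0.075000) = 1.810295


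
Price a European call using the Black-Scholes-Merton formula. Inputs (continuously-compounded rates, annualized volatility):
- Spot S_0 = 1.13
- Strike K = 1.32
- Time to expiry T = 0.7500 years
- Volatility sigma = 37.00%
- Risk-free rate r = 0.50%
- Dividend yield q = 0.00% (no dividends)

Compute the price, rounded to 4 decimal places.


d1 = (ln(S/K) + (r - q + 0.5*sigma^2) * T) / (sigma * sqrt(T)) = -0.31310050
d2 = d1 - sigma * sqrt(T) = -0.63352990
exp(-rT) = 0.99625702; exp(-qT) = 1.00000000
C = S_0 * exp(-qT) * N(d1) - K * exp(-rT) * N(d2)
N(d1) = 0.37710216; N(d2) = 0.26319383
C = 1.1300 * 1.00000000 * 0.37710216 - 1.3200 * 0.99625702 * 0.26319383 = 0.0800

Answer: Price = 0.0800


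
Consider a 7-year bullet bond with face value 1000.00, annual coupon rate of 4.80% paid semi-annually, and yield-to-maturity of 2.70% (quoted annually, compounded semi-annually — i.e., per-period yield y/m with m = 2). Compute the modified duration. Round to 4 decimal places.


Coupon per period c = face * coupon_rate / m = 24.000000
Periods per year m = 2; per-period yield y/m = 0.013500
Number of cashflows N = 14
Cashflows (t years, CF_t, discount factor 1/(1+y/m)^(m*t), PV):
  t = 0.5000: CF_t = 24.000000, DF = 0.986680, PV = 23.680316
  t = 1.0000: CF_t = 24.000000, DF = 0.973537, PV = 23.364890
  t = 1.5000: CF_t = 24.000000, DF = 0.960569, PV = 23.053665
  t = 2.0000: CF_t = 24.000000, DF = 0.947774, PV = 22.746586
  t = 2.5000: CF_t = 24.000000, DF = 0.935150, PV = 22.443598
  t = 3.0000: CF_t = 24.000000, DF = 0.922694, PV = 22.144645
  t = 3.5000: CF_t = 24.000000, DF = 0.910403, PV = 21.849674
  t = 4.0000: CF_t = 24.000000, DF = 0.898276, PV = 21.558633
  t = 4.5000: CF_t = 24.000000, DF = 0.886311, PV = 21.271468
  t = 5.0000: CF_t = 24.000000, DF = 0.874505, PV = 20.988128
  t = 5.5000: CF_t = 24.000000, DF = 0.862857, PV = 20.708563
  t = 6.0000: CF_t = 24.000000, DF = 0.851363, PV = 20.432721
  t = 6.5000: CF_t = 24.000000, DF = 0.840023, PV = 20.160554
  t = 7.0000: CF_t = 1024.000000, DF = 0.828834, PV = 848.725819
Price P = sum_t PV_t = 1133.129260
First compute Macaulay numerator sum_t t * PV_t:
  t * PV_t at t = 0.5000: 11.840158
  t * PV_t at t = 1.0000: 23.364890
  t * PV_t at t = 1.5000: 34.580498
  t * PV_t at t = 2.0000: 45.493173
  t * PV_t at t = 2.5000: 56.108994
  t * PV_t at t = 3.0000: 66.433935
  t * PV_t at t = 3.5000: 76.473861
  t * PV_t at t = 4.0000: 86.234532
  t * PV_t at t = 4.5000: 95.721606
  t * PV_t at t = 5.0000: 104.940642
  t * PV_t at t = 5.5000: 113.897095
  t * PV_t at t = 6.0000: 122.596326
  t * PV_t at t = 6.5000: 131.043598
  t * PV_t at t = 7.0000: 5941.080736
Macaulay duration D = 6909.810043 / 1133.129260 = 6.097989
Modified duration = D / (1 + y/m) = 6.097989 / (1 + 0.013500) = 6.016763

Answer: Modified duration = 6.0168


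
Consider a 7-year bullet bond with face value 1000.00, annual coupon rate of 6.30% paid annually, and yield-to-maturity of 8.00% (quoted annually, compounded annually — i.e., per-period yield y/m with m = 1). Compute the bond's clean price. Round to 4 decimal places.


Coupon per period c = face * coupon_rate / m = 63.000000
Periods per year m = 1; per-period yield y/m = 0.080000
Number of cashflows N = 7
Cashflows (t years, CF_t, discount factor 1/(1+y/m)^(m*t), PV):
  t = 1.0000: CF_t = 63.000000, DF = 0.925926, PV = 58.333333
  t = 2.0000: CF_t = 63.000000, DF = 0.857339, PV = 54.012346
  t = 3.0000: CF_t = 63.000000, DF = 0.793832, PV = 50.011431
  t = 4.0000: CF_t = 63.000000, DF = 0.735030, PV = 46.306881
  t = 5.0000: CF_t = 63.000000, DF = 0.680583, PV = 42.876741
  t = 6.0000: CF_t = 63.000000, DF = 0.630170, PV = 39.700686
  t = 7.0000: CF_t = 1063.000000, DF = 0.583490, PV = 620.250290
Price P = sum_t PV_t = 911.491709

Answer: Price = 911.4917


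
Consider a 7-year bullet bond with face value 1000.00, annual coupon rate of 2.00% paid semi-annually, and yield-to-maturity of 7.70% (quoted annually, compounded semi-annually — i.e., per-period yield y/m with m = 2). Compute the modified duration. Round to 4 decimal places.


Coupon per period c = face * coupon_rate / m = 10.000000
Periods per year m = 2; per-period yield y/m = 0.038500
Number of cashflows N = 14
Cashflows (t years, CF_t, discount factor 1/(1+y/m)^(m*t), PV):
  t = 0.5000: CF_t = 10.000000, DF = 0.962927, PV = 9.629273
  t = 1.0000: CF_t = 10.000000, DF = 0.927229, PV = 9.272290
  t = 1.5000: CF_t = 10.000000, DF = 0.892854, PV = 8.928541
  t = 2.0000: CF_t = 10.000000, DF = 0.859754, PV = 8.597536
  t = 2.5000: CF_t = 10.000000, DF = 0.827880, PV = 8.278802
  t = 3.0000: CF_t = 10.000000, DF = 0.797188, PV = 7.971884
  t = 3.5000: CF_t = 10.000000, DF = 0.767635, PV = 7.676345
  t = 4.0000: CF_t = 10.000000, DF = 0.739176, PV = 7.391762
  t = 4.5000: CF_t = 10.000000, DF = 0.711773, PV = 7.117730
  t = 5.0000: CF_t = 10.000000, DF = 0.685386, PV = 6.853856
  t = 5.5000: CF_t = 10.000000, DF = 0.659977, PV = 6.599765
  t = 6.0000: CF_t = 10.000000, DF = 0.635509, PV = 6.355094
  t = 6.5000: CF_t = 10.000000, DF = 0.611949, PV = 6.119494
  t = 7.0000: CF_t = 1010.000000, DF = 0.589263, PV = 595.155377
Price P = sum_t PV_t = 695.947750
First compute Macaulay numerator sum_t t * PV_t:
  t * PV_t at t = 0.5000: 4.814636
  t * PV_t at t = 1.0000: 9.272290
  t * PV_t at t = 1.5000: 13.392812
  t * PV_t at t = 2.0000: 17.195072
  t * PV_t at t = 2.5000: 20.697005
  t * PV_t at t = 3.0000: 23.915653
  t * PV_t at t = 3.5000: 26.867208
  t * PV_t at t = 4.0000: 29.567049
  t * PV_t at t = 4.5000: 32.029784
  t * PV_t at t = 5.0000: 34.269281
  t * PV_t at t = 5.5000: 36.298709
  t * PV_t at t = 6.0000: 38.130565
  t * PV_t at t = 6.5000: 39.776709
  t * PV_t at t = 7.0000: 4166.087639
Macaulay duration D = 4492.314411 / 695.947750 = 6.454959
Modified duration = D / (1 + y/m) = 6.454959 / (1 + 0.038500) = 6.215657

Answer: Modified duration = 6.2157


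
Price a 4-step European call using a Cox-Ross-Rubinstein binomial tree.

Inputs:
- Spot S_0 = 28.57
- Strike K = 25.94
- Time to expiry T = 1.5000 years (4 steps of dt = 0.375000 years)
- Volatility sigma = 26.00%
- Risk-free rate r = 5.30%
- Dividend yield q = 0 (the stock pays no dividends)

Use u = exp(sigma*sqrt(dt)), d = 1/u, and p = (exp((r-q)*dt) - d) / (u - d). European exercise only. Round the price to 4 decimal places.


Answer: Price = V(0,0) = 6.2119

Derivation:
dt = T/N = 0.375000
u = exp(sigma*sqrt(dt)) = 1.172592; d = 1/u = 0.852811
p = (exp((r-q)*dt) - d) / (u - d) = 0.523053
Discount per step: exp(-r*dt) = 0.980321
Stock lattice S(k, i) with i counting down-moves:
  k=0: S(0,0) = 28.5700
  k=1: S(1,0) = 33.5010; S(1,1) = 24.3648
  k=2: S(2,0) = 39.2830; S(2,1) = 28.5700; S(2,2) = 20.7786
  k=3: S(3,0) = 46.0629; S(3,1) = 33.5010; S(3,2) = 24.3648; S(3,3) = 17.7202
  k=4: S(4,0) = 54.0130; S(4,1) = 39.2830; S(4,2) = 28.5700; S(4,3) = 20.7786; S(4,4) = 15.1120
Terminal payoffs V(N, i) = max(S_T - K, 0):
  V(4,0) = 28.072989; V(4,1) = 13.342962; V(4,2) = 2.630000; V(4,3) = 0.000000; V(4,4) = 0.000000
Backward induction: V(k, i) = exp(-r*dt) * [p * V(k+1, i) + (1-p) * V(k+1, i+1)].
  V(3,0) = exp(-r*dt) * [p*28.072989 + (1-p)*13.342962] = 20.633362
  V(3,1) = exp(-r*dt) * [p*13.342962 + (1-p)*2.630000] = 8.071426
  V(3,2) = exp(-r*dt) * [p*2.630000 + (1-p)*0.000000] = 1.348560
  V(3,3) = exp(-r*dt) * [p*0.000000 + (1-p)*0.000000] = 0.000000
  V(2,0) = exp(-r*dt) * [p*20.633362 + (1-p)*8.071426] = 14.353852
  V(2,1) = exp(-r*dt) * [p*8.071426 + (1-p)*1.348560] = 4.769241
  V(2,2) = exp(-r*dt) * [p*1.348560 + (1-p)*0.000000] = 0.691488
  V(1,0) = exp(-r*dt) * [p*14.353852 + (1-p)*4.769241] = 9.589996
  V(1,1) = exp(-r*dt) * [p*4.769241 + (1-p)*0.691488] = 2.768790
  V(0,0) = exp(-r*dt) * [p*9.589996 + (1-p)*2.768790] = 6.211947


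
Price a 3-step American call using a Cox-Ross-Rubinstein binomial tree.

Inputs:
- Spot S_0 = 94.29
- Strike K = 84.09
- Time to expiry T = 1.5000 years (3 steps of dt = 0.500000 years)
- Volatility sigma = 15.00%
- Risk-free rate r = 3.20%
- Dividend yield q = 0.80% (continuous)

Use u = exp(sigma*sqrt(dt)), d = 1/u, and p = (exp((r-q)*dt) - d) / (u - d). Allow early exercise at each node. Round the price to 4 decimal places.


dt = T/N = 0.500000
u = exp(sigma*sqrt(dt)) = 1.111895; d = 1/u = 0.899365
p = (exp((r-q)*dt) - d) / (u - d) = 0.530311
Discount per step: exp(-r*dt) = 0.984127
Stock lattice S(k, i) with i counting down-moves:
  k=0: S(0,0) = 94.2900
  k=1: S(1,0) = 104.8406; S(1,1) = 84.8012
  k=2: S(2,0) = 116.5718; S(2,1) = 94.2900; S(2,2) = 76.2672
  k=3: S(3,0) = 129.6156; S(3,1) = 104.8406; S(3,2) = 84.8012; S(3,3) = 68.5921
Terminal payoffs V(N, i) = max(S_T - K, 0):
  V(3,0) = 45.525606; V(3,1) = 20.750606; V(3,2) = 0.711152; V(3,3) = 0.000000
Backward induction: V(k, i) = exp(-r*dt) * [p * V(k+1, i) + (1-p) * V(k+1, i+1)]; then take max(V_cont, immediate exercise) for American.
  V(2,0) = exp(-r*dt) * [p*45.525606 + (1-p)*20.750606] = 33.351152; exercise = 32.481775; V(2,0) = max -> 33.351152
  V(2,1) = exp(-r*dt) * [p*20.750606 + (1-p)*0.711152] = 11.158327; exercise = 10.200000; V(2,1) = max -> 11.158327
  V(2,2) = exp(-r*dt) * [p*0.711152 + (1-p)*0.000000] = 0.371145; exercise = 0.000000; V(2,2) = max -> 0.371145
  V(1,0) = exp(-r*dt) * [p*33.351152 + (1-p)*11.158327] = 22.563508; exercise = 20.750606; V(1,0) = max -> 22.563508
  V(1,1) = exp(-r*dt) * [p*11.158327 + (1-p)*0.371145] = 5.995016; exercise = 0.711152; V(1,1) = max -> 5.995016
  V(0,0) = exp(-r*dt) * [p*22.563508 + (1-p)*5.995016] = 14.546849; exercise = 10.200000; V(0,0) = max -> 14.546849

Answer: Price = V(0,0) = 14.5468


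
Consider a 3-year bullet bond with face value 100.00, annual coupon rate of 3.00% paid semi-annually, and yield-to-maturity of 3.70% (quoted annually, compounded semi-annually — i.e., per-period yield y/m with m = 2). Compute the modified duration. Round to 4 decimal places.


Coupon per period c = face * coupon_rate / m = 1.500000
Periods per year m = 2; per-period yield y/m = 0.018500
Number of cashflows N = 6
Cashflows (t years, CF_t, discount factor 1/(1+y/m)^(m*t), PV):
  t = 0.5000: CF_t = 1.500000, DF = 0.981836, PV = 1.472754
  t = 1.0000: CF_t = 1.500000, DF = 0.964002, PV = 1.446003
  t = 1.5000: CF_t = 1.500000, DF = 0.946492, PV = 1.419738
  t = 2.0000: CF_t = 1.500000, DF = 0.929300, PV = 1.393950
  t = 2.5000: CF_t = 1.500000, DF = 0.912420, PV = 1.368630
  t = 3.0000: CF_t = 101.500000, DF = 0.895847, PV = 90.928461
Price P = sum_t PV_t = 98.029536
First compute Macaulay numerator sum_t t * PV_t:
  t * PV_t at t = 0.5000: 0.736377
  t * PV_t at t = 1.0000: 1.446003
  t * PV_t at t = 1.5000: 2.129607
  t * PV_t at t = 2.0000: 2.787900
  t * PV_t at t = 2.5000: 3.421575
  t * PV_t at t = 3.0000: 272.785384
Macaulay duration D = 283.306846 / 98.029536 = 2.890015
Modified duration = D / (1 + y/m) = 2.890015 / (1 + 0.018500) = 2.837521

Answer: Modified duration = 2.8375


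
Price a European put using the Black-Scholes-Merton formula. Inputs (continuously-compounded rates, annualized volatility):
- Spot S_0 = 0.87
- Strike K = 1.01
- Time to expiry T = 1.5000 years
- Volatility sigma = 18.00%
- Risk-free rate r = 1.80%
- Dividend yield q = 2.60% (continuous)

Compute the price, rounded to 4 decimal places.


Answer: Price = 0.1734

Derivation:
d1 = (ln(S/K) + (r - q + 0.5*sigma^2) * T) / (sigma * sqrt(T)) = -0.62104725
d2 = d1 - sigma * sqrt(T) = -0.84150133
exp(-rT) = 0.97336124; exp(-qT) = 0.96175071
P = K * exp(-rT) * N(-d2) - S_0 * exp(-qT) * N(-d1)
N(-d1) = 0.73271573; N(-d2) = 0.79996643
P = 1.0100 * 0.97336124 * 0.79996643 - 0.8700 * 0.96175071 * 0.73271573 = 0.1734


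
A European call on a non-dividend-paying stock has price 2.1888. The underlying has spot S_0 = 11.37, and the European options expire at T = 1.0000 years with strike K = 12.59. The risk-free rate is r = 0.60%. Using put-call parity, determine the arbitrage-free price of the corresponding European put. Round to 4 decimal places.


Answer: Put price = 3.3335

Derivation:
Put-call parity: C - P = S_0 * exp(-qT) - K * exp(-rT).
S_0 * exp(-qT) = 11.3700 * 1.00000000 = 11.37000000
K * exp(-rT) = 12.5900 * 0.99401796 = 12.51468617
P = C - S*exp(-qT) + K*exp(-rT)
P = 2.1888 - 11.37000000 + 12.51468617 = 3.3335


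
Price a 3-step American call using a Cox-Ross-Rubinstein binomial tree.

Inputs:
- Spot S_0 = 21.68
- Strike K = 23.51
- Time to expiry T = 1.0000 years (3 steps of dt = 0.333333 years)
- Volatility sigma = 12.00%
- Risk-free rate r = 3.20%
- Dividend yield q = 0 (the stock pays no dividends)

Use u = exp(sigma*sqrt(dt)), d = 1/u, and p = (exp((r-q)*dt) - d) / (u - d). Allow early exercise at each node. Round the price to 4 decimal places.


dt = T/N = 0.333333
u = exp(sigma*sqrt(dt)) = 1.071738; d = 1/u = 0.933063
p = (exp((r-q)*dt) - d) / (u - d) = 0.560017
Discount per step: exp(-r*dt) = 0.989390
Stock lattice S(k, i) with i counting down-moves:
  k=0: S(0,0) = 21.6800
  k=1: S(1,0) = 23.2353; S(1,1) = 20.2288
  k=2: S(2,0) = 24.9022; S(2,1) = 21.6800; S(2,2) = 18.8748
  k=3: S(3,0) = 26.6886; S(3,1) = 23.2353; S(3,2) = 20.2288; S(3,3) = 17.6114
Terminal payoffs V(N, i) = max(S_T - K, 0):
  V(3,0) = 3.178594; V(3,1) = 0.000000; V(3,2) = 0.000000; V(3,3) = 0.000000
Backward induction: V(k, i) = exp(-r*dt) * [p * V(k+1, i) + (1-p) * V(k+1, i+1)]; then take max(V_cont, immediate exercise) for American.
  V(2,0) = exp(-r*dt) * [p*3.178594 + (1-p)*0.000000] = 1.761179; exercise = 1.392152; V(2,0) = max -> 1.761179
  V(2,1) = exp(-r*dt) * [p*0.000000 + (1-p)*0.000000] = 0.000000; exercise = 0.000000; V(2,1) = max -> 0.000000
  V(2,2) = exp(-r*dt) * [p*0.000000 + (1-p)*0.000000] = 0.000000; exercise = 0.000000; V(2,2) = max -> 0.000000
  V(1,0) = exp(-r*dt) * [p*1.761179 + (1-p)*0.000000] = 0.975825; exercise = 0.000000; V(1,0) = max -> 0.975825
  V(1,1) = exp(-r*dt) * [p*0.000000 + (1-p)*0.000000] = 0.000000; exercise = 0.000000; V(1,1) = max -> 0.000000
  V(0,0) = exp(-r*dt) * [p*0.975825 + (1-p)*0.000000] = 0.540680; exercise = 0.000000; V(0,0) = max -> 0.540680

Answer: Price = V(0,0) = 0.5407


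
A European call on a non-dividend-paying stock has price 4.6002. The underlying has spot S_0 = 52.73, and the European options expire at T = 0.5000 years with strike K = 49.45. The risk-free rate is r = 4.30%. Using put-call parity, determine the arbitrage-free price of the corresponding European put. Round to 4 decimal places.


Answer: Put price = 0.2684

Derivation:
Put-call parity: C - P = S_0 * exp(-qT) - K * exp(-rT).
S_0 * exp(-qT) = 52.7300 * 1.00000000 = 52.73000000
K * exp(-rT) = 49.4500 * 0.97872948 = 48.39817266
P = C - S*exp(-qT) + K*exp(-rT)
P = 4.6002 - 52.73000000 + 48.39817266 = 0.2684


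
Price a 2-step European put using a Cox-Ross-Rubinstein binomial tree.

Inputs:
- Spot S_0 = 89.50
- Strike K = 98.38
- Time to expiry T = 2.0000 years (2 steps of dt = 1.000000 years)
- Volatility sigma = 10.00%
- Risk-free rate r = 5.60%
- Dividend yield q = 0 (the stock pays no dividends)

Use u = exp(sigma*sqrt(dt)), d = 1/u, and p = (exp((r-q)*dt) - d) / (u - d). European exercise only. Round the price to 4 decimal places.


dt = T/N = 1.000000
u = exp(sigma*sqrt(dt)) = 1.105171; d = 1/u = 0.904837
p = (exp((r-q)*dt) - d) / (u - d) = 0.762530
Discount per step: exp(-r*dt) = 0.945539
Stock lattice S(k, i) with i counting down-moves:
  k=0: S(0,0) = 89.5000
  k=1: S(1,0) = 98.9128; S(1,1) = 80.9829
  k=2: S(2,0) = 109.3155; S(2,1) = 89.5000; S(2,2) = 73.2764
Terminal payoffs V(N, i) = max(K - S_T, 0):
  V(2,0) = 0.000000; V(2,1) = 8.880000; V(2,2) = 25.103598
Backward induction: V(k, i) = exp(-r*dt) * [p * V(k+1, i) + (1-p) * V(k+1, i+1)].
  V(1,0) = exp(-r*dt) * [p*0.000000 + (1-p)*8.880000] = 1.993892
  V(1,1) = exp(-r*dt) * [p*8.880000 + (1-p)*25.103598] = 12.039191
  V(0,0) = exp(-r*dt) * [p*1.993892 + (1-p)*12.039191] = 4.140848

Answer: Price = V(0,0) = 4.1408


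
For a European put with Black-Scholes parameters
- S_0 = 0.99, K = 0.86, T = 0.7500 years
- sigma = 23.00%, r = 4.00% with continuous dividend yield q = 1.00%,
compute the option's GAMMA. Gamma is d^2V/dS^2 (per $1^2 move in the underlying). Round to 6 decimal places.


Answer: Gamma = 1.315977

Derivation:
d1 = 0.9192925122; d2 = 0.7201066693
phi(d1) = 0.2614563595; exp(-qT) = 0.9925280548; exp(-rT) = 0.9704455335
Gamma = exp(-qT) * phi(d1) / (S * sigma * sqrt(T)) = 0.9925280548 * 0.2614563595 / (0.9900 * 0.2300 * 0.8660254038) = 1.315977


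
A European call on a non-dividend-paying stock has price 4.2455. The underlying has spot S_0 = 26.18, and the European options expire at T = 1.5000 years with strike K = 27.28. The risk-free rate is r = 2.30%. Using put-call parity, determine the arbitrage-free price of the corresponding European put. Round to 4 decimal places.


Put-call parity: C - P = S_0 * exp(-qT) - K * exp(-rT).
S_0 * exp(-qT) = 26.1800 * 1.00000000 = 26.18000000
K * exp(-rT) = 27.2800 * 0.96608834 = 26.35488991
P = C - S*exp(-qT) + K*exp(-rT)
P = 4.2455 - 26.18000000 + 26.35488991 = 4.4204

Answer: Put price = 4.4204


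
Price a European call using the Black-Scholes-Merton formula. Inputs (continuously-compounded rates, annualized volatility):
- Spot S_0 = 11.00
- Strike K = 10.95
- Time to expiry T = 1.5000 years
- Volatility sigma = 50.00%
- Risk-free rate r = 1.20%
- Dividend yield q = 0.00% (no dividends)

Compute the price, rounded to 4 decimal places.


Answer: Price = 2.7408

Derivation:
d1 = (ln(S/K) + (r - q + 0.5*sigma^2) * T) / (sigma * sqrt(T)) = 0.34301971
d2 = d1 - sigma * sqrt(T) = -0.26935272
exp(-rT) = 0.98216103; exp(-qT) = 1.00000000
C = S_0 * exp(-qT) * N(d1) - K * exp(-rT) * N(d2)
N(d1) = 0.63420818; N(d2) = 0.39382913
C = 11.0000 * 1.00000000 * 0.63420818 - 10.9500 * 0.98216103 * 0.39382913 = 2.7408


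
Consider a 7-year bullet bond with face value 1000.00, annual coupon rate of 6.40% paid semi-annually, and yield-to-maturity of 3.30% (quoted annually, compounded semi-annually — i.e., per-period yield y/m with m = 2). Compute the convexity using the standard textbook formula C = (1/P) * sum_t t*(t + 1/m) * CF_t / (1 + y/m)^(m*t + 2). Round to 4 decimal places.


Coupon per period c = face * coupon_rate / m = 32.000000
Periods per year m = 2; per-period yield y/m = 0.016500
Number of cashflows N = 14
Cashflows (t years, CF_t, discount factor 1/(1+y/m)^(m*t), PV):
  t = 0.5000: CF_t = 32.000000, DF = 0.983768, PV = 31.480571
  t = 1.0000: CF_t = 32.000000, DF = 0.967799, PV = 30.969573
  t = 1.5000: CF_t = 32.000000, DF = 0.952090, PV = 30.466869
  t = 2.0000: CF_t = 32.000000, DF = 0.936635, PV = 29.972326
  t = 2.5000: CF_t = 32.000000, DF = 0.921432, PV = 29.485810
  t = 3.0000: CF_t = 32.000000, DF = 0.906475, PV = 29.007191
  t = 3.5000: CF_t = 32.000000, DF = 0.891761, PV = 28.536342
  t = 4.0000: CF_t = 32.000000, DF = 0.877285, PV = 28.073135
  t = 4.5000: CF_t = 32.000000, DF = 0.863045, PV = 27.617447
  t = 5.0000: CF_t = 32.000000, DF = 0.849036, PV = 27.169156
  t = 5.5000: CF_t = 32.000000, DF = 0.835254, PV = 26.728142
  t = 6.0000: CF_t = 32.000000, DF = 0.821696, PV = 26.294286
  t = 6.5000: CF_t = 32.000000, DF = 0.808359, PV = 25.867473
  t = 7.0000: CF_t = 1032.000000, DF = 0.795237, PV = 820.684698
Price P = sum_t PV_t = 1192.353018
Convexity numerator sum_t t*(t + 1/m) * CF_t / (1+y/m)^(m*t + 2):
  t = 0.5000: term = 15.233435
  t = 1.0000: term = 44.958489
  t = 1.5000: term = 88.457430
  t = 2.0000: term = 145.035957
  t = 2.5000: term = 214.022563
  t = 3.0000: term = 294.767918
  t = 3.5000: term = 386.644260
  t = 4.0000: term = 489.044809
  t = 4.5000: term = 601.383189
  t = 5.0000: term = 723.092865
  t = 5.5000: term = 853.626600
  t = 6.0000: term = 992.455913
  t = 6.5000: term = 1139.070568
  t = 7.0000: term = 41698.542297
Convexity = (1/P) * sum = 47686.336293 / 1192.353018 = 39.993471

Answer: Convexity = 39.9935


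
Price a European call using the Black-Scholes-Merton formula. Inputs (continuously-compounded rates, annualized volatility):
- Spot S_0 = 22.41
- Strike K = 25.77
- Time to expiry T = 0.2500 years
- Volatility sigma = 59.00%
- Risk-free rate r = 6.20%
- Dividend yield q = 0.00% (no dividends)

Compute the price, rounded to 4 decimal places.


Answer: Price = 1.5623

Derivation:
d1 = (ln(S/K) + (r - q + 0.5*sigma^2) * T) / (sigma * sqrt(T)) = -0.27352962
d2 = d1 - sigma * sqrt(T) = -0.56852962
exp(-rT) = 0.98461951; exp(-qT) = 1.00000000
C = S_0 * exp(-qT) * N(d1) - K * exp(-rT) * N(d2)
N(d1) = 0.39222306; N(d2) = 0.28483770
C = 22.4100 * 1.00000000 * 0.39222306 - 25.7700 * 0.98461951 * 0.28483770 = 1.5623


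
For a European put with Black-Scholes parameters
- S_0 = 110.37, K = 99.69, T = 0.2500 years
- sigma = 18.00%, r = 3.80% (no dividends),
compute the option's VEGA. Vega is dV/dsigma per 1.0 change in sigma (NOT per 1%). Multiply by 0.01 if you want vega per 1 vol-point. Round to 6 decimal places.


Answer: Vega = 9.687172

Derivation:
d1 = 1.2813665194; d2 = 1.1913665194
phi(d1) = 0.1755399526; exp(-qT) = 1.0000000000; exp(-rT) = 0.9905449824
Vega = S * exp(-qT) * phi(d1) * sqrt(T) = 110.3700 * 1.0000000000 * 0.1755399526 * 0.5000000000 = 9.687172


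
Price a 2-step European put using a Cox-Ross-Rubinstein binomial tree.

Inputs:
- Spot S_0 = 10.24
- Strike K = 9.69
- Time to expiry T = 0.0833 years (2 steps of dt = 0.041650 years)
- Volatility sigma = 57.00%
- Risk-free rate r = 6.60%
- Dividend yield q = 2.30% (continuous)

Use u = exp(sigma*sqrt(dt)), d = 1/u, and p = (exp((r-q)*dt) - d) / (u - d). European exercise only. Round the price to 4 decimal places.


dt = T/N = 0.041650
u = exp(sigma*sqrt(dt)) = 1.123364; d = 1/u = 0.890184
p = (exp((r-q)*dt) - d) / (u - d) = 0.478638
Discount per step: exp(-r*dt) = 0.997255
Stock lattice S(k, i) with i counting down-moves:
  k=0: S(0,0) = 10.2400
  k=1: S(1,0) = 11.5032; S(1,1) = 9.1155
  k=2: S(2,0) = 12.9223; S(2,1) = 10.2400; S(2,2) = 8.1145
Terminal payoffs V(N, i) = max(K - S_T, 0):
  V(2,0) = 0.000000; V(2,1) = 0.000000; V(2,2) = 1.575548
Backward induction: V(k, i) = exp(-r*dt) * [p * V(k+1, i) + (1-p) * V(k+1, i+1)].
  V(1,0) = exp(-r*dt) * [p*0.000000 + (1-p)*0.000000] = 0.000000
  V(1,1) = exp(-r*dt) * [p*0.000000 + (1-p)*1.575548] = 0.819176
  V(0,0) = exp(-r*dt) * [p*0.000000 + (1-p)*0.819176] = 0.425914

Answer: Price = V(0,0) = 0.4259


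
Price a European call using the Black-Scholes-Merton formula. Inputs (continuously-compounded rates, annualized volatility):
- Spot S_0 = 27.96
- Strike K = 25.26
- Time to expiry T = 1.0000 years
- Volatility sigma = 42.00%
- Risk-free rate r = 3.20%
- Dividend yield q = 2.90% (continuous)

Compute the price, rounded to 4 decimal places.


d1 = (ln(S/K) + (r - q + 0.5*sigma^2) * T) / (sigma * sqrt(T)) = 0.45893524
d2 = d1 - sigma * sqrt(T) = 0.03893524
exp(-rT) = 0.96850658; exp(-qT) = 0.97141646
C = S_0 * exp(-qT) * N(d1) - K * exp(-rT) * N(d2)
N(d1) = 0.67685966; N(d2) = 0.51552899
C = 27.9600 * 0.97141646 * 0.67685966 - 25.2600 * 0.96850658 * 0.51552899 = 5.7719

Answer: Price = 5.7719


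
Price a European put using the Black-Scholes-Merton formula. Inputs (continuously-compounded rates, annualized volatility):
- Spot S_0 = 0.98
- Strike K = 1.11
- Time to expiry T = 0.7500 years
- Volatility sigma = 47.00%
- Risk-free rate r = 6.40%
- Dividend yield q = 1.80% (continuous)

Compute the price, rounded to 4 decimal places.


Answer: Price = 0.2128

Derivation:
d1 = (ln(S/K) + (r - q + 0.5*sigma^2) * T) / (sigma * sqrt(T)) = -0.01775100
d2 = d1 - sigma * sqrt(T) = -0.42478294
exp(-rT) = 0.95313379; exp(-qT) = 0.98659072
P = K * exp(-rT) * N(-d2) - S_0 * exp(-qT) * N(-d1)
N(-d1) = 0.50708125; N(-d2) = 0.66450254
P = 1.1100 * 0.95313379 * 0.66450254 - 0.9800 * 0.98659072 * 0.50708125 = 0.2128


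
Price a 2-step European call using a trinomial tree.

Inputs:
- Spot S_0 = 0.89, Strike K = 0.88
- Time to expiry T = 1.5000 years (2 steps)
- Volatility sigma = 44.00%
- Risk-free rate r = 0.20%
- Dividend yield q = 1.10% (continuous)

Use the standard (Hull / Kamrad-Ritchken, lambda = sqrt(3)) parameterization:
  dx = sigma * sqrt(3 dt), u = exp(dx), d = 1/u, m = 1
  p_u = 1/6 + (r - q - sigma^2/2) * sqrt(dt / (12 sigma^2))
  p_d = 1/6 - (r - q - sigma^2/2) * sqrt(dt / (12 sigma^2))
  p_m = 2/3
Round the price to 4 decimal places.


Answer: Price = V(0,0) = 0.1519

Derivation:
dt = T/N = 0.750000; dx = sigma*sqrt(3*dt) = 0.660000
u = exp(dx) = 1.934792; d = 1/u = 0.516851
p_u = 0.106553, p_m = 0.666667, p_d = 0.226780
Discount per step: exp(-r*dt) = 0.998501
Stock lattice S(k, j) with j the centered position index:
  k=0: S(0,+0) = 0.8900
  k=1: S(1,-1) = 0.4600; S(1,+0) = 0.8900; S(1,+1) = 1.7220
  k=2: S(2,-2) = 0.2378; S(2,-1) = 0.4600; S(2,+0) = 0.8900; S(2,+1) = 1.7220; S(2,+2) = 3.3316
Terminal payoffs V(N, j) = max(S_T - K, 0):
  V(2,-2) = 0.000000; V(2,-1) = 0.000000; V(2,+0) = 0.010000; V(2,+1) = 0.841965; V(2,+2) = 2.451645
Backward induction: V(k, j) = exp(-r*dt) * [p_u * V(k+1, j+1) + p_m * V(k+1, j) + p_d * V(k+1, j-1)]
  V(1,-1) = exp(-r*dt) * [p_u*0.010000 + p_m*0.000000 + p_d*0.000000] = 0.001064
  V(1,+0) = exp(-r*dt) * [p_u*0.841965 + p_m*0.010000 + p_d*0.000000] = 0.096236
  V(1,+1) = exp(-r*dt) * [p_u*2.451645 + p_m*0.841965 + p_d*0.010000] = 0.823572
  V(0,+0) = exp(-r*dt) * [p_u*0.823572 + p_m*0.096236 + p_d*0.001064] = 0.151925


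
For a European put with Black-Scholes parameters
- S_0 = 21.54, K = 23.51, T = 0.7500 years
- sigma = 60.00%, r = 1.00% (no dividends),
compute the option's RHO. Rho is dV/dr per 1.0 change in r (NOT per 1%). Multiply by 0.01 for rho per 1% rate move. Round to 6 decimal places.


d1 = 0.1058202391; d2 = -0.4137950032
phi(d1) = 0.3967148594; exp(-qT) = 1.0000000000; exp(-rT) = 0.9925280548
N(-d2) = 0.6604878781
Rho = -K*T*exp(-rT)*N(-d2) = -23.5100 * 0.7500 * 0.9925280548 * 0.6604878781 = -11.559034

Answer: Rho = -11.559034


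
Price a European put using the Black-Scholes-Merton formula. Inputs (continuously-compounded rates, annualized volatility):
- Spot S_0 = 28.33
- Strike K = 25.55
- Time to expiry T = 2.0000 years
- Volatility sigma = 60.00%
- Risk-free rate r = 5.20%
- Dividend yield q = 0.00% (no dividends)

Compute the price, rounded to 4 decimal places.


d1 = (ln(S/K) + (r - q + 0.5*sigma^2) * T) / (sigma * sqrt(T)) = 0.66855060
d2 = d1 - sigma * sqrt(T) = -0.17997754
exp(-rT) = 0.90122530; exp(-qT) = 1.00000000
P = K * exp(-rT) * N(-d2) - S_0 * exp(-qT) * N(-d1)
N(-d1) = 0.25189110; N(-d2) = 0.57141490
P = 25.5500 * 0.90122530 * 0.57141490 - 28.3300 * 1.00000000 * 0.25189110 = 6.0215

Answer: Price = 6.0215


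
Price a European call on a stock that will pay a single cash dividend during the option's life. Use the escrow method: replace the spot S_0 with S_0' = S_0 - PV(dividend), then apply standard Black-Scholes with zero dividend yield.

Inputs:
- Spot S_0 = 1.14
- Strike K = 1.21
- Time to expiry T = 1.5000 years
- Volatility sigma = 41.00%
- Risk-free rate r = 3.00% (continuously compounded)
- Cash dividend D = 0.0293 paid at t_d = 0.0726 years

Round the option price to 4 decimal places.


Answer: Price = 0.2025

Derivation:
PV(D) = D * exp(-r * t_d) = 0.0293 * 0.99782437 = 0.02923625
S_0' = S_0 - PV(D) = 1.1400 - 0.02923625 = 1.11076375
d1 = (ln(S_0'/K) + (r + sigma^2/2)*T) / (sigma*sqrt(T)) = 0.17027434
d2 = d1 - sigma*sqrt(T) = -0.33187105
exp(-rT) = 0.95599748
N(d1) = 0.56760281; N(d2) = 0.36999331
C = S_0' * N(d1) - K * exp(-rT) * N(d2) = 1.11076375 * 0.56760281 - 1.2100 * 0.95599748 * 0.36999331 = 0.2025


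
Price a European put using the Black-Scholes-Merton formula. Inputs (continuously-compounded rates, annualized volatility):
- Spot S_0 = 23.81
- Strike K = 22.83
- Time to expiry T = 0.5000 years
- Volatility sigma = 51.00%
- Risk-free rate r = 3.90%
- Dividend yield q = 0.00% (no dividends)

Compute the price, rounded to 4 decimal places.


Answer: Price = 2.6424

Derivation:
d1 = (ln(S/K) + (r - q + 0.5*sigma^2) * T) / (sigma * sqrt(T)) = 0.35093349
d2 = d1 - sigma * sqrt(T) = -0.00969097
exp(-rT) = 0.98068890; exp(-qT) = 1.00000000
P = K * exp(-rT) * N(-d2) - S_0 * exp(-qT) * N(-d1)
N(-d1) = 0.36281912; N(-d2) = 0.50386608
P = 22.8300 * 0.98068890 * 0.50386608 - 23.8100 * 1.00000000 * 0.36281912 = 2.6424


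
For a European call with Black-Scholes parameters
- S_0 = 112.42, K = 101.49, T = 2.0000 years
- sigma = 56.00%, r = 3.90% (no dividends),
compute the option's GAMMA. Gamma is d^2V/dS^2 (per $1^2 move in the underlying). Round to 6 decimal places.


Answer: Gamma = 0.003689

Derivation:
d1 = 0.6236196761; d2 = -0.1683399188
phi(d1) = 0.3284438831; exp(-qT) = 1.0000000000; exp(-rT) = 0.9249644265
Gamma = exp(-qT) * phi(d1) / (S * sigma * sqrt(T)) = 1.0000000000 * 0.3284438831 / (112.4200 * 0.5600 * 1.4142135624) = 0.003689


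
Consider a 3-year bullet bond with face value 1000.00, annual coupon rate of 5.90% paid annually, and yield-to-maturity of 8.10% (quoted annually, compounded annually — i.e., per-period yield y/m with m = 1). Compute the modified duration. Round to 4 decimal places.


Coupon per period c = face * coupon_rate / m = 59.000000
Periods per year m = 1; per-period yield y/m = 0.081000
Number of cashflows N = 3
Cashflows (t years, CF_t, discount factor 1/(1+y/m)^(m*t), PV):
  t = 1.0000: CF_t = 59.000000, DF = 0.925069, PV = 54.579093
  t = 2.0000: CF_t = 59.000000, DF = 0.855753, PV = 50.489448
  t = 3.0000: CF_t = 1059.000000, DF = 0.791631, PV = 838.337471
Price P = sum_t PV_t = 943.406013
First compute Macaulay numerator sum_t t * PV_t:
  t * PV_t at t = 1.0000: 54.579093
  t * PV_t at t = 2.0000: 100.978896
  t * PV_t at t = 3.0000: 2515.012413
Macaulay duration D = 2670.570403 / 943.406013 = 2.830775
Modified duration = D / (1 + y/m) = 2.830775 / (1 + 0.081000) = 2.618664

Answer: Modified duration = 2.6187


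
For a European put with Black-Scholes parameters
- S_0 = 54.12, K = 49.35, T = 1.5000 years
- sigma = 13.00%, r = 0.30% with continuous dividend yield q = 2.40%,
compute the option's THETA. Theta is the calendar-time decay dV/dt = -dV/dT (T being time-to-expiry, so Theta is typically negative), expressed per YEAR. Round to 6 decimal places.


d1 = 0.4612642766; d2 = 0.3020474433
phi(d1) = 0.3586813462; exp(-qT) = 0.9646402935; exp(-rT) = 0.9955101098
Theta = -S*exp(-qT)*phi(d1)*sigma/(2*sqrt(T)) + r*K*exp(-rT)*N(-d2) - q*S*exp(-qT)*N(-d1)
N(-d1) = 0.3223045057; N(-d2) = 0.3813079482; sqrt(T) = 1.2247448714
Term 1 = -54.1200 * 0.9646402935 * 0.3586813462 * 0.1300 / (2 * 1.2247448714) = -0.9938016301
Term 2 = 0.0030 * 49.3500 * 0.9955101098 * 0.3813079482 = 0.0561991756
Term 3 = -0.0240 * 54.1200 * 0.9646402935 * 0.3223045057 = -0.4038320700
Theta = -0.9938016301 + (0.0561991756) + (-0.4038320700) = -1.341435

Answer: Theta = -1.341435


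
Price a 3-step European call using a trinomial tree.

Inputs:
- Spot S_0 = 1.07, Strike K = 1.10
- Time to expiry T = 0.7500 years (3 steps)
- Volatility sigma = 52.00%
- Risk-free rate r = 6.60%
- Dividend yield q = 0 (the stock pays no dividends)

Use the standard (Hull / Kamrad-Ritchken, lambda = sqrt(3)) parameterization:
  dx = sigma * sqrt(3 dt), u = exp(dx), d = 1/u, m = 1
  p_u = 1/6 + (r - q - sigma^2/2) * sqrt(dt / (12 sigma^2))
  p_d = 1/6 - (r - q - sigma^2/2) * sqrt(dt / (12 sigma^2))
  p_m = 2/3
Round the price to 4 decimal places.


Answer: Price = V(0,0) = 0.1877

Derivation:
dt = T/N = 0.250000; dx = sigma*sqrt(3*dt) = 0.450333
u = exp(dx) = 1.568835; d = 1/u = 0.637416
p_u = 0.147459, p_m = 0.666667, p_d = 0.185875
Discount per step: exp(-r*dt) = 0.983635
Stock lattice S(k, j) with j the centered position index:
  k=0: S(0,+0) = 1.0700
  k=1: S(1,-1) = 0.6820; S(1,+0) = 1.0700; S(1,+1) = 1.6787
  k=2: S(2,-2) = 0.4347; S(2,-1) = 0.6820; S(2,+0) = 1.0700; S(2,+1) = 1.6787; S(2,+2) = 2.6335
  k=3: S(3,-3) = 0.2771; S(3,-2) = 0.4347; S(3,-1) = 0.6820; S(3,+0) = 1.0700; S(3,+1) = 1.6787; S(3,+2) = 2.6335; S(3,+3) = 4.1316
Terminal payoffs V(N, j) = max(S_T - K, 0):
  V(3,-3) = 0.000000; V(3,-2) = 0.000000; V(3,-1) = 0.000000; V(3,+0) = 0.000000; V(3,+1) = 0.578653; V(3,+2) = 1.533530; V(3,+3) = 3.031573
Backward induction: V(k, j) = exp(-r*dt) * [p_u * V(k+1, j+1) + p_m * V(k+1, j) + p_d * V(k+1, j-1)]
  V(2,-2) = exp(-r*dt) * [p_u*0.000000 + p_m*0.000000 + p_d*0.000000] = 0.000000
  V(2,-1) = exp(-r*dt) * [p_u*0.000000 + p_m*0.000000 + p_d*0.000000] = 0.000000
  V(2,+0) = exp(-r*dt) * [p_u*0.578653 + p_m*0.000000 + p_d*0.000000] = 0.083931
  V(2,+1) = exp(-r*dt) * [p_u*1.533530 + p_m*0.578653 + p_d*0.000000] = 0.601888
  V(2,+2) = exp(-r*dt) * [p_u*3.031573 + p_m*1.533530 + p_d*0.578653] = 1.551136
  V(1,-1) = exp(-r*dt) * [p_u*0.083931 + p_m*0.000000 + p_d*0.000000] = 0.012174
  V(1,+0) = exp(-r*dt) * [p_u*0.601888 + p_m*0.083931 + p_d*0.000000] = 0.142340
  V(1,+1) = exp(-r*dt) * [p_u*1.551136 + p_m*0.601888 + p_d*0.083931] = 0.635023
  V(0,+0) = exp(-r*dt) * [p_u*0.635023 + p_m*0.142340 + p_d*0.012174] = 0.187673


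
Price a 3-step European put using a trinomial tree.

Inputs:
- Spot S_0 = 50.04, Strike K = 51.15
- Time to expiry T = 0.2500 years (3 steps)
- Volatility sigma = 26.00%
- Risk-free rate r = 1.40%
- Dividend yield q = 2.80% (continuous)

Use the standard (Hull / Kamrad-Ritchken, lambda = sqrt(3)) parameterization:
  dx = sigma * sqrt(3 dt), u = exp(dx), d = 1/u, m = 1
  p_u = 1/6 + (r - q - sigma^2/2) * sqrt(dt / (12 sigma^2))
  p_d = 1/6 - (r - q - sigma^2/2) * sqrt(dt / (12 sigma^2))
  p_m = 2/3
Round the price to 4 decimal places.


dt = T/N = 0.083333; dx = sigma*sqrt(3*dt) = 0.130000
u = exp(dx) = 1.138828; d = 1/u = 0.878095
p_u = 0.151346, p_m = 0.666667, p_d = 0.181987
Discount per step: exp(-r*dt) = 0.998834
Stock lattice S(k, j) with j the centered position index:
  k=0: S(0,+0) = 50.0400
  k=1: S(1,-1) = 43.9399; S(1,+0) = 50.0400; S(1,+1) = 56.9870
  k=2: S(2,-2) = 38.5834; S(2,-1) = 43.9399; S(2,+0) = 50.0400; S(2,+1) = 56.9870; S(2,+2) = 64.8984
  k=3: S(3,-3) = 33.8799; S(3,-2) = 38.5834; S(3,-1) = 43.9399; S(3,+0) = 50.0400; S(3,+1) = 56.9870; S(3,+2) = 64.8984; S(3,+3) = 73.9081
Terminal payoffs V(N, j) = max(K - S_T, 0):
  V(3,-3) = 17.270074; V(3,-2) = 12.566579; V(3,-1) = 7.210105; V(3,+0) = 1.110000; V(3,+1) = 0.000000; V(3,+2) = 0.000000; V(3,+3) = 0.000000
Backward induction: V(k, j) = exp(-r*dt) * [p_u * V(k+1, j+1) + p_m * V(k+1, j) + p_d * V(k+1, j-1)]
  V(2,-2) = exp(-r*dt) * [p_u*7.210105 + p_m*12.566579 + p_d*17.270074] = 12.597167
  V(2,-1) = exp(-r*dt) * [p_u*1.110000 + p_m*7.210105 + p_d*12.566579] = 7.253220
  V(2,+0) = exp(-r*dt) * [p_u*0.000000 + p_m*1.110000 + p_d*7.210105] = 2.049754
  V(2,+1) = exp(-r*dt) * [p_u*0.000000 + p_m*0.000000 + p_d*1.110000] = 0.201770
  V(2,+2) = exp(-r*dt) * [p_u*0.000000 + p_m*0.000000 + p_d*0.000000] = 0.000000
  V(1,-1) = exp(-r*dt) * [p_u*2.049754 + p_m*7.253220 + p_d*12.597167] = 7.429552
  V(1,+0) = exp(-r*dt) * [p_u*0.201770 + p_m*2.049754 + p_d*7.253220] = 2.713865
  V(1,+1) = exp(-r*dt) * [p_u*0.000000 + p_m*0.201770 + p_d*2.049754] = 0.506951
  V(0,+0) = exp(-r*dt) * [p_u*0.506951 + p_m*2.713865 + p_d*7.429552] = 3.234276

Answer: Price = V(0,0) = 3.2343


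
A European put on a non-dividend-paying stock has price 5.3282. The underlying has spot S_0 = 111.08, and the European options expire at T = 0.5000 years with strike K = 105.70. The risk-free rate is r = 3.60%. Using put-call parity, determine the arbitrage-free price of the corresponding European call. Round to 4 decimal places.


Answer: Call price = 12.5938

Derivation:
Put-call parity: C - P = S_0 * exp(-qT) - K * exp(-rT).
S_0 * exp(-qT) = 111.0800 * 1.00000000 = 111.08000000
K * exp(-rT) = 105.7000 * 0.98216103 = 103.81442112
C = P + S*exp(-qT) - K*exp(-rT)
C = 5.3282 + 111.08000000 - 103.81442112 = 12.5938


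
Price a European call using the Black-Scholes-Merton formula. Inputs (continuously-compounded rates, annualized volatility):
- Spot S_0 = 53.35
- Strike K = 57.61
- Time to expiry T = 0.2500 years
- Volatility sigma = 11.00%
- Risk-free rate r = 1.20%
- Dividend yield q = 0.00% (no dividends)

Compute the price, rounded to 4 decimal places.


Answer: Price = 0.1266

Derivation:
d1 = (ln(S/K) + (r - q + 0.5*sigma^2) * T) / (sigma * sqrt(T)) = -1.31472156
d2 = d1 - sigma * sqrt(T) = -1.36972156
exp(-rT) = 0.99700450; exp(-qT) = 1.00000000
C = S_0 * exp(-qT) * N(d1) - K * exp(-rT) * N(d2)
N(d1) = 0.09430175; N(d2) = 0.08538692
C = 53.3500 * 1.00000000 * 0.09430175 - 57.6100 * 0.99700450 * 0.08538692 = 0.1266


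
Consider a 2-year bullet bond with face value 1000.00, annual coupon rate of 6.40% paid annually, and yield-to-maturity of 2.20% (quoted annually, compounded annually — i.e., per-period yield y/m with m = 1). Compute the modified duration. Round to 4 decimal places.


Coupon per period c = face * coupon_rate / m = 64.000000
Periods per year m = 1; per-period yield y/m = 0.022000
Number of cashflows N = 2
Cashflows (t years, CF_t, discount factor 1/(1+y/m)^(m*t), PV):
  t = 1.0000: CF_t = 64.000000, DF = 0.978474, PV = 62.622309
  t = 2.0000: CF_t = 1064.000000, DF = 0.957411, PV = 1018.684824
Price P = sum_t PV_t = 1081.307133
First compute Macaulay numerator sum_t t * PV_t:
  t * PV_t at t = 1.0000: 62.622309
  t * PV_t at t = 2.0000: 2037.369649
Macaulay duration D = 2099.991958 / 1081.307133 = 1.942086
Modified duration = D / (1 + y/m) = 1.942086 / (1 + 0.022000) = 1.900280

Answer: Modified duration = 1.9003


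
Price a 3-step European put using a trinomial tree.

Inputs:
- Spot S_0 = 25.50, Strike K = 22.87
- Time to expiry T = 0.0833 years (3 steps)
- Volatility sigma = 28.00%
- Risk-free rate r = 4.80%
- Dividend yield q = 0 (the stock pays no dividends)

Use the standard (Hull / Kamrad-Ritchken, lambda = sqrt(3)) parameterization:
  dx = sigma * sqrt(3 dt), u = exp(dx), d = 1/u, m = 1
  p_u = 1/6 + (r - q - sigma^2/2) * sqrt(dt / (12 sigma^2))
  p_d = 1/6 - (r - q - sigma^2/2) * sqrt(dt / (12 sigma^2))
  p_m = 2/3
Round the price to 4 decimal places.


Answer: Price = V(0,0) = 0.0767

Derivation:
dt = T/N = 0.027767; dx = sigma*sqrt(3*dt) = 0.080813
u = exp(dx) = 1.084168; d = 1/u = 0.922366
p_u = 0.168178, p_m = 0.666667, p_d = 0.165155
Discount per step: exp(-r*dt) = 0.998668
Stock lattice S(k, j) with j the centered position index:
  k=0: S(0,+0) = 25.5000
  k=1: S(1,-1) = 23.5203; S(1,+0) = 25.5000; S(1,+1) = 27.6463
  k=2: S(2,-2) = 21.6944; S(2,-1) = 23.5203; S(2,+0) = 25.5000; S(2,+1) = 27.6463; S(2,+2) = 29.9732
  k=3: S(3,-3) = 20.0102; S(3,-2) = 21.6944; S(3,-1) = 23.5203; S(3,+0) = 25.5000; S(3,+1) = 27.6463; S(3,+2) = 29.9732; S(3,+3) = 32.4960
Terminal payoffs V(N, j) = max(K - S_T, 0):
  V(3,-3) = 2.859846; V(3,-2) = 1.175631; V(3,-1) = 0.000000; V(3,+0) = 0.000000; V(3,+1) = 0.000000; V(3,+2) = 0.000000; V(3,+3) = 0.000000
Backward induction: V(k, j) = exp(-r*dt) * [p_u * V(k+1, j+1) + p_m * V(k+1, j) + p_d * V(k+1, j-1)]
  V(2,-2) = exp(-r*dt) * [p_u*0.000000 + p_m*1.175631 + p_d*2.859846] = 1.254399
  V(2,-1) = exp(-r*dt) * [p_u*0.000000 + p_m*0.000000 + p_d*1.175631] = 0.193903
  V(2,+0) = exp(-r*dt) * [p_u*0.000000 + p_m*0.000000 + p_d*0.000000] = 0.000000
  V(2,+1) = exp(-r*dt) * [p_u*0.000000 + p_m*0.000000 + p_d*0.000000] = 0.000000
  V(2,+2) = exp(-r*dt) * [p_u*0.000000 + p_m*0.000000 + p_d*0.000000] = 0.000000
  V(1,-1) = exp(-r*dt) * [p_u*0.000000 + p_m*0.193903 + p_d*1.254399] = 0.335990
  V(1,+0) = exp(-r*dt) * [p_u*0.000000 + p_m*0.000000 + p_d*0.193903] = 0.031981
  V(1,+1) = exp(-r*dt) * [p_u*0.000000 + p_m*0.000000 + p_d*0.000000] = 0.000000
  V(0,+0) = exp(-r*dt) * [p_u*0.000000 + p_m*0.031981 + p_d*0.335990] = 0.076709
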